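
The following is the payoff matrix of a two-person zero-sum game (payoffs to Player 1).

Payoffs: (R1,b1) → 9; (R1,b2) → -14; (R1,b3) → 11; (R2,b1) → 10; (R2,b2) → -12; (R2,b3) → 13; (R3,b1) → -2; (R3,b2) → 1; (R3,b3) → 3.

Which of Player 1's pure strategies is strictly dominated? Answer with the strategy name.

R2 gives a strictly higher payoff than R1 against every column: 10 > 9, -12 > -14, 13 > 11.
So R1 is strictly dominated and Player 1 never plays it.

R1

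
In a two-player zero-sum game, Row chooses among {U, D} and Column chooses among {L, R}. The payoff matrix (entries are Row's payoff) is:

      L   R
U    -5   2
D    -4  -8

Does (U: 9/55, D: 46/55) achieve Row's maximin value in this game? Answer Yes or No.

Against L this mix gives (9/55)·(-5) + (46/55)·(-4) = -229/55.
Against R this mix gives (9/55)·2 + (46/55)·(-8) = -70/11.
Column will play R, holding Row to -70/11. Shifting weight toward the row that does better against R would raise this floor (the equalizing mix achieves -48/11 against both R and L), so the proposed strategy is not optimal.

No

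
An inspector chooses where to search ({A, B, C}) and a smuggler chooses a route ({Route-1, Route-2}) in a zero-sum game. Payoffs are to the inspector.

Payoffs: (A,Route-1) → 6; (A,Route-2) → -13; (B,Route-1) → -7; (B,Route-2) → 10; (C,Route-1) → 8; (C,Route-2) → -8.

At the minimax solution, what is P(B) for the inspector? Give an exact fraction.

16/33

Row minima: A → -13, B → -7, C → -8; maximin = -7.
Column maxima: Route-1 → 8, Route-2 → 10; minimax = 8.
-7 ≠ 8, so there is no saddle point; optimal play is mixed.
A is strictly dominated by C, so the inspector never plays it.
On the remaining 2×2 (B, C vs Route-1, Route-2):
Let the inspector play B with probability p. Expected payoff against Route-1: (-7)p + 8(1−p) = −15p + 8; against Route-2: 10p + (-8)(1−p) = 18p − 8.
Setting these equal: −15p + 8 = 18p − 8 ⇒ −33p = -16 ⇒ p = 16/33, and the value is (-15)·(16/33) + 8 = 8/11.
For the smuggler: with q = P(Route-1), equating B's and C's payoffs gives −17q + 10 = 16q − 8 ⇒ q = 6/11.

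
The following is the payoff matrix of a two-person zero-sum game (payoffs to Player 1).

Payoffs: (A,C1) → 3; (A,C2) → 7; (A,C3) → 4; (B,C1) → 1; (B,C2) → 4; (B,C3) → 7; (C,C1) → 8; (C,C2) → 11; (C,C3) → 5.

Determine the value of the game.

Row minima: A → 3, B → 1, C → 5; maximin = 5.
Column maxima: C1 → 8, C2 → 11, C3 → 7; minimax = 7.
5 ≠ 7, so there is no saddle point; optimal play is mixed.
A is strictly dominated by C, so Player 1 never plays it.
C2 is strictly dominated by C1 (it gives Player 1 strictly more in every row), so Player 2 never plays it.
On the remaining 2×2 (B, C vs C1, C3):
Let Player 1 play B with probability p. Expected payoff against C1: 1p + 8(1−p) = −7p + 8; against C3: 7p + 5(1−p) = 2p + 5.
Setting these equal: −7p + 8 = 2p + 5 ⇒ −9p = -3 ⇒ p = 1/3, and the value is (-7)·(1/3) + 8 = 17/3.
For Player 2: with q = P(C1), equating B's and C's payoffs gives −6q + 7 = 3q + 5 ⇒ q = 2/9.

17/3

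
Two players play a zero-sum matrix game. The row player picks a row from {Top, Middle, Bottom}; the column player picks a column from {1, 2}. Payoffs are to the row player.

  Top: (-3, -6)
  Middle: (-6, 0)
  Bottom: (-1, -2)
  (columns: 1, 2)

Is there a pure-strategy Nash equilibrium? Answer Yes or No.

No

Row minima: Top → -6, Middle → -6, Bottom → -2; maximin = -2.
Column maxima: 1 → -1, 2 → 0; minimax = -1.
-2 ≠ -1, so no pure-strategy equilibrium exists.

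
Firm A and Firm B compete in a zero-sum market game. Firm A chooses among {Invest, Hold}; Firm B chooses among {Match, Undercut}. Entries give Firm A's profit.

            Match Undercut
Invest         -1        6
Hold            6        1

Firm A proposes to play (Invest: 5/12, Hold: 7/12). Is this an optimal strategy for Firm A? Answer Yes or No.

Yes

Against Match this mix gives (5/12)·(-1) + (7/12)·6 = 37/12.
Against Undercut this mix gives (5/12)·6 + (7/12)·1 = 37/12.
All of Firm B's active replies (Match, Undercut) yield 37/12, and no column does worse for Firm A. The mix makes Firm B indifferent and guarantees 37/12, so it is optimal.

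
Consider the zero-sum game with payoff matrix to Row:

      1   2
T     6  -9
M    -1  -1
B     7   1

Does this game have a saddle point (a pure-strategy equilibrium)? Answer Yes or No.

Yes

Row minima: T → -9, M → -1, B → 1; maximin = 1.
Column maxima: 1 → 7, 2 → 1; minimax = 1.
maximin = minimax = 1, so a saddle point exists.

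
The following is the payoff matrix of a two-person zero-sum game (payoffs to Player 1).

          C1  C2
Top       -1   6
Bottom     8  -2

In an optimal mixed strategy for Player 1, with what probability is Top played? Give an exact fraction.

Row minima: Top → -1, Bottom → -2; maximin = -1.
Column maxima: C1 → 8, C2 → 6; minimax = 6.
-1 ≠ 6, so there is no saddle point; optimal play is mixed.
Let Player 1 play Top with probability p. Expected payoff against C1: (-1)p + 8(1−p) = −9p + 8; against C2: 6p + (-2)(1−p) = 8p − 2.
Setting these equal: −9p + 8 = 8p − 2 ⇒ −17p = -10 ⇒ p = 10/17, and the value is (-9)·(10/17) + 8 = 46/17.
For Player 2: with q = P(C1), equating Top's and Bottom's payoffs gives −7q + 6 = 10q − 2 ⇒ q = 8/17.

10/17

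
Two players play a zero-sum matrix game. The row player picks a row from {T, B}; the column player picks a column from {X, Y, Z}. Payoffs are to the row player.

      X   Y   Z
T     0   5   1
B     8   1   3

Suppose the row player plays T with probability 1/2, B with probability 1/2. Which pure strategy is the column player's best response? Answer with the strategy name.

If the column player plays X, the row player's expected payoff is (1/2)·0 + (1/2)·8 = 4.
If the column player plays Y, the row player's expected payoff is (1/2)·5 + (1/2)·1 = 3.
If the column player plays Z, the row player's expected payoff is (1/2)·1 + (1/2)·3 = 2.
The column player minimizes the row player's payoff; the smallest is 2, so the best response is Z.

Z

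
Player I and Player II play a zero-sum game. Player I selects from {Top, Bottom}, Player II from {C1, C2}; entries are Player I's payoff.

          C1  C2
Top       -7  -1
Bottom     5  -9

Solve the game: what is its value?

-17/5

Row minima: Top → -7, Bottom → -9; maximin = -7.
Column maxima: C1 → 5, C2 → -1; minimax = -1.
-7 ≠ -1, so there is no saddle point; optimal play is mixed.
Let Player I play Top with probability p. Expected payoff against C1: (-7)p + 5(1−p) = −12p + 5; against C2: (-1)p + (-9)(1−p) = 8p − 9.
Setting these equal: −12p + 5 = 8p − 9 ⇒ −20p = -14 ⇒ p = 7/10, and the value is (-12)·(7/10) + 5 = -17/5.
For Player II: with q = P(C1), equating Top's and Bottom's payoffs gives −6q − 1 = 14q − 9 ⇒ q = 2/5.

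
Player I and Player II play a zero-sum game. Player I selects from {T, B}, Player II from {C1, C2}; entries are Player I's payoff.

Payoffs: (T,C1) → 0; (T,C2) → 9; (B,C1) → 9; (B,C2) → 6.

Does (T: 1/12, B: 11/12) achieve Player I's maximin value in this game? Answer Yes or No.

No

Against C1 this mix gives (1/12)·0 + (11/12)·9 = 33/4.
Against C2 this mix gives (1/12)·9 + (11/12)·6 = 25/4.
Player II will play C2, holding Player I to 25/4. Shifting weight toward the row that does better against C2 would raise this floor (the equalizing mix achieves 27/4 against both C2 and C1), so the proposed strategy is not optimal.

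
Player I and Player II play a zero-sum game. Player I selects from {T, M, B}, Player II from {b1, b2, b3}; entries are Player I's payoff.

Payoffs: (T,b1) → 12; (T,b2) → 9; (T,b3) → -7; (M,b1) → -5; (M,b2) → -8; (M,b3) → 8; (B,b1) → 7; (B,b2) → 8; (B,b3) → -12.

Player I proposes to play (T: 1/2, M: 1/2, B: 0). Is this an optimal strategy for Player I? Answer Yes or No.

Against b1 this mix gives (1/2)·12 + (1/2)·(-5) = 7/2.
Against b2 this mix gives (1/2)·9 + (1/2)·(-8) = 1/2.
Against b3 this mix gives (1/2)·(-7) + (1/2)·8 = 1/2.
All of Player II's active replies (b2, b3) yield 1/2, and no column does worse for Player I. The mix makes Player II indifferent and guarantees 1/2, so it is optimal.

Yes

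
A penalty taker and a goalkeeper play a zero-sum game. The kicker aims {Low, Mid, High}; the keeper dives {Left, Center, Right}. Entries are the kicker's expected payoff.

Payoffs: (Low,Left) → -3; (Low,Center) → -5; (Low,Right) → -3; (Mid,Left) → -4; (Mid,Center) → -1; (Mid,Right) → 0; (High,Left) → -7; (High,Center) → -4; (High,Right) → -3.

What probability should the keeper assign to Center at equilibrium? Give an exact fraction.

1/5

Row minima: Low → -5, Mid → -4, High → -7; maximin = -4.
Column maxima: Left → -3, Center → -1, Right → 0; minimax = -3.
-4 ≠ -3, so there is no saddle point; optimal play is mixed.
High is strictly dominated by Mid, so the kicker never plays it.
Right is strictly dominated by Center (it gives the kicker strictly more in every row), so the keeper never plays it.
On the remaining 2×2 (Low, Mid vs Left, Center):
Let the kicker play Low with probability p. Expected payoff against Left: (-3)p + (-4)(1−p) = p − 4; against Center: (-5)p + (-1)(1−p) = −4p − 1.
Setting these equal: p − 4 = −4p − 1 ⇒ 5p = 3 ⇒ p = 3/5, and the value is (1)·(3/5) − 4 = -17/5.
For the keeper: with q = P(Left), equating Low's and Mid's payoffs gives 2q − 5 = −3q − 1 ⇒ q = 4/5.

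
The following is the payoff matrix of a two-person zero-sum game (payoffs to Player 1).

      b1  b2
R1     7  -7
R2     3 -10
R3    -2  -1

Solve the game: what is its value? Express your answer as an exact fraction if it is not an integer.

Row minima: R1 → -7, R2 → -10, R3 → -2; maximin = -2.
Column maxima: b1 → 7, b2 → -1; minimax = -1.
-2 ≠ -1, so there is no saddle point; optimal play is mixed.
R2 is strictly dominated by R1, so Player 1 never plays it.
On the remaining 2×2 (R1, R3 vs b1, b2):
Let Player 1 play R1 with probability p. Expected payoff against b1: 7p + (-2)(1−p) = 9p − 2; against b2: (-7)p + (-1)(1−p) = −6p − 1.
Setting these equal: 9p − 2 = −6p − 1 ⇒ 15p = 1 ⇒ p = 1/15, and the value is (9)·(1/15) − 2 = -7/5.
For Player 2: with q = P(b1), equating R1's and R3's payoffs gives 14q − 7 = −q − 1 ⇒ q = 2/5.

-7/5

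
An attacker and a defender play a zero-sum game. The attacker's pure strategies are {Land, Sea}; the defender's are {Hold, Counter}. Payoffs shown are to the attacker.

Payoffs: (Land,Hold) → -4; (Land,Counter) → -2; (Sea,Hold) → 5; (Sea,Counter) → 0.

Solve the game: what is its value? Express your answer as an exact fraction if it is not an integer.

Row minima: Land → -4, Sea → 0; maximin = 0.
Column maxima: Hold → 5, Counter → 0; minimax = 0.
Since maximin = minimax = 0, there is a saddle point and the value is 0.

0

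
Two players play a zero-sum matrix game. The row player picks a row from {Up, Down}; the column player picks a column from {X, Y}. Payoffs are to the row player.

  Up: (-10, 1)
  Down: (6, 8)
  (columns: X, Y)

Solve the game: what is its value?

6

Row minima: Up → -10, Down → 6; maximin = 6.
Column maxima: X → 6, Y → 8; minimax = 6.
Since maximin = minimax = 6, there is a saddle point and the value is 6.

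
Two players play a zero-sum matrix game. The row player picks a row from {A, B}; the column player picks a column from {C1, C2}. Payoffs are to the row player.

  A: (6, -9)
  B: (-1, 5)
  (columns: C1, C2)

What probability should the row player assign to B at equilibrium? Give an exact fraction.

5/7

Row minima: A → -9, B → -1; maximin = -1.
Column maxima: C1 → 6, C2 → 5; minimax = 5.
-1 ≠ 5, so there is no saddle point; optimal play is mixed.
Let the row player play A with probability p. Expected payoff against C1: 6p + (-1)(1−p) = 7p − 1; against C2: (-9)p + 5(1−p) = −14p + 5.
Setting these equal: 7p − 1 = −14p + 5 ⇒ 21p = 6 ⇒ p = 2/7, and the value is (7)·(2/7) − 1 = 1.
For the column player: with q = P(C1), equating A's and B's payoffs gives 15q − 9 = −6q + 5 ⇒ q = 2/3.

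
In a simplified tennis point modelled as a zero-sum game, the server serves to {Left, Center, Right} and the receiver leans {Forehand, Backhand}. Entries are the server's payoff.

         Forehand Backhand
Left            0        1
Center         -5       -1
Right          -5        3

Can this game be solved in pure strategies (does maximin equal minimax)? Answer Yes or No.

Row minima: Left → 0, Center → -5, Right → -5; maximin = 0.
Column maxima: Forehand → 0, Backhand → 3; minimax = 0.
maximin = minimax = 0, so a saddle point exists.

Yes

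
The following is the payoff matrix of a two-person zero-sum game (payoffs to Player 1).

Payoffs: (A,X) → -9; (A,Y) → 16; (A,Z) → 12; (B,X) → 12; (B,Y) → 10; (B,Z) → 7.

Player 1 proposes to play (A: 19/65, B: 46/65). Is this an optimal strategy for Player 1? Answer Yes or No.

Against X this mix gives (19/65)·(-9) + (46/65)·12 = 381/65.
Against Y this mix gives (19/65)·16 + (46/65)·10 = 764/65.
Against Z this mix gives (19/65)·12 + (46/65)·7 = 110/13.
Player 2 will play X, holding Player 1 to 381/65. Shifting weight toward the row that does better against X would raise this floor (the equalizing mix achieves 207/26 against both X and Z), so the proposed strategy is not optimal.

No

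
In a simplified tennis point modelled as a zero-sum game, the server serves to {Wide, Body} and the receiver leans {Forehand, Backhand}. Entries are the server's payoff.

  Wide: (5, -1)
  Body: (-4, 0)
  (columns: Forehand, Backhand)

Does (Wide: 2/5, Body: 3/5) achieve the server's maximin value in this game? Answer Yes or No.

Yes

Against Forehand this mix gives (2/5)·5 + (3/5)·(-4) = -2/5.
Against Backhand this mix gives (2/5)·(-1) + (3/5)·0 = -2/5.
All of the receiver's active replies (Forehand, Backhand) yield -2/5, and no column does worse for the server. The mix makes the receiver indifferent and guarantees -2/5, so it is optimal.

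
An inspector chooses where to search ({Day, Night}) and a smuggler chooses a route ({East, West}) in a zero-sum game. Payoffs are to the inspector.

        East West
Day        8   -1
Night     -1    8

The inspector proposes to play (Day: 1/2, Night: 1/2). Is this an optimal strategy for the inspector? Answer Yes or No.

Yes

Against East this mix gives (1/2)·8 + (1/2)·(-1) = 7/2.
Against West this mix gives (1/2)·(-1) + (1/2)·8 = 7/2.
All of the smuggler's active replies (East, West) yield 7/2, and no column does worse for the inspector. The mix makes the smuggler indifferent and guarantees 7/2, so it is optimal.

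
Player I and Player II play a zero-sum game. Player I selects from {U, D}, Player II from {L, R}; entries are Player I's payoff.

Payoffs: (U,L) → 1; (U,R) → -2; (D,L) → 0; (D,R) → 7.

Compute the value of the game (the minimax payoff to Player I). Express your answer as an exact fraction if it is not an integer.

7/10

Row minima: U → -2, D → 0; maximin = 0.
Column maxima: L → 1, R → 7; minimax = 1.
0 ≠ 1, so there is no saddle point; optimal play is mixed.
Let Player I play U with probability p. Expected payoff against L: 1p + 0(1−p) = p; against R: (-2)p + 7(1−p) = −9p + 7.
Setting these equal: p = −9p + 7 ⇒ 10p = 7 ⇒ p = 7/10, and the value is (1)·(7/10) = 7/10.
For Player II: with q = P(L), equating U's and D's payoffs gives 3q − 2 = −7q + 7 ⇒ q = 9/10.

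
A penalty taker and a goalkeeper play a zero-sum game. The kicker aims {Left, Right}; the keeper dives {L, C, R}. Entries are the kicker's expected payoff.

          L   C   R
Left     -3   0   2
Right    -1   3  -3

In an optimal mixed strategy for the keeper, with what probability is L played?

5/7

Row minima: Left → -3, Right → -3; maximin = -3.
Column maxima: L → -1, C → 3, R → 2; minimax = -1.
-3 ≠ -1, so there is no saddle point; optimal play is mixed.
C is strictly dominated by L (it gives the kicker strictly more in every row), so the keeper never plays it.
On the remaining 2×2 (Left, Right vs L, R):
Let the kicker play Left with probability p. Expected payoff against L: (-3)p + (-1)(1−p) = −2p − 1; against R: 2p + (-3)(1−p) = 5p − 3.
Setting these equal: −2p − 1 = 5p − 3 ⇒ −7p = -2 ⇒ p = 2/7, and the value is (-2)·(2/7) − 1 = -11/7.
For the keeper: with q = P(L), equating Left's and Right's payoffs gives −5q + 2 = 2q − 3 ⇒ q = 5/7.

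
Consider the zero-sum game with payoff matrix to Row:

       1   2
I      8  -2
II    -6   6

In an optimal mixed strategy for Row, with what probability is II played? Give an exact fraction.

Row minima: I → -2, II → -6; maximin = -2.
Column maxima: 1 → 8, 2 → 6; minimax = 6.
-2 ≠ 6, so there is no saddle point; optimal play is mixed.
Let Row play I with probability p. Expected payoff against 1: 8p + (-6)(1−p) = 14p − 6; against 2: (-2)p + 6(1−p) = −8p + 6.
Setting these equal: 14p − 6 = −8p + 6 ⇒ 22p = 12 ⇒ p = 6/11, and the value is (14)·(6/11) − 6 = 18/11.
For Column: with q = P(1), equating I's and II's payoffs gives 10q − 2 = −12q + 6 ⇒ q = 4/11.

5/11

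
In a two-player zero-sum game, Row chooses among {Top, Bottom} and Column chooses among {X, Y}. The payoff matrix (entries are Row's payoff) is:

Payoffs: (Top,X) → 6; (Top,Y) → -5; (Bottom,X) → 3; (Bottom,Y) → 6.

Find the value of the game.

Row minima: Top → -5, Bottom → 3; maximin = 3.
Column maxima: X → 6, Y → 6; minimax = 6.
3 ≠ 6, so there is no saddle point; optimal play is mixed.
Let Row play Top with probability p. Expected payoff against X: 6p + 3(1−p) = 3p + 3; against Y: (-5)p + 6(1−p) = −11p + 6.
Setting these equal: 3p + 3 = −11p + 6 ⇒ 14p = 3 ⇒ p = 3/14, and the value is (3)·(3/14) + 3 = 51/14.
For Column: with q = P(X), equating Top's and Bottom's payoffs gives 11q − 5 = −3q + 6 ⇒ q = 11/14.

51/14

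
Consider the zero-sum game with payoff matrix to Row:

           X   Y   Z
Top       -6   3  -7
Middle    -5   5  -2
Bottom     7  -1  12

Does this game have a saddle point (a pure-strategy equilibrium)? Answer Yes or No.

No

Row minima: Top → -7, Middle → -5, Bottom → -1; maximin = -1.
Column maxima: X → 7, Y → 5, Z → 12; minimax = 5.
-1 ≠ 5, so no pure-strategy equilibrium exists.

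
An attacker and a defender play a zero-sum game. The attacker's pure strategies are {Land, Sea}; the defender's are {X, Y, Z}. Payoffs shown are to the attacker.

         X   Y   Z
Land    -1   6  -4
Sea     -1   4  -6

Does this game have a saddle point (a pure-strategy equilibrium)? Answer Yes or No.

Yes

Row minima: Land → -4, Sea → -6; maximin = -4.
Column maxima: X → -1, Y → 6, Z → -4; minimax = -4.
maximin = minimax = -4, so a saddle point exists.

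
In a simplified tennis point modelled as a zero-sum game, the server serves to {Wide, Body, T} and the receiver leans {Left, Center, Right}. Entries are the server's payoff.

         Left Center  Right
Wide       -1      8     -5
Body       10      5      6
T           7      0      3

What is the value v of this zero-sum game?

73/14

Row minima: Wide → -5, Body → 5, T → 0; maximin = 5.
Column maxima: Left → 10, Center → 8, Right → 6; minimax = 6.
5 ≠ 6, so there is no saddle point; optimal play is mixed.
T is strictly dominated by Body, so the server never plays it.
Left is strictly dominated by Right (it gives the server strictly more in every row), so the receiver never plays it.
On the remaining 2×2 (Wide, Body vs Center, Right):
Let the server play Wide with probability p. Expected payoff against Center: 8p + 5(1−p) = 3p + 5; against Right: (-5)p + 6(1−p) = −11p + 6.
Setting these equal: 3p + 5 = −11p + 6 ⇒ 14p = 1 ⇒ p = 1/14, and the value is (3)·(1/14) + 5 = 73/14.
For the receiver: with q = P(Center), equating Wide's and Body's payoffs gives 13q − 5 = −q + 6 ⇒ q = 11/14.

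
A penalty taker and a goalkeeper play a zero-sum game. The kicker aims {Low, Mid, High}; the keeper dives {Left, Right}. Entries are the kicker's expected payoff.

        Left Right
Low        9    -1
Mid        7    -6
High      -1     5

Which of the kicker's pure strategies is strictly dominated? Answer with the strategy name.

Mid

Low gives a strictly higher payoff than Mid against every column: 9 > 7, -1 > -6.
So Mid is strictly dominated and the kicker never plays it.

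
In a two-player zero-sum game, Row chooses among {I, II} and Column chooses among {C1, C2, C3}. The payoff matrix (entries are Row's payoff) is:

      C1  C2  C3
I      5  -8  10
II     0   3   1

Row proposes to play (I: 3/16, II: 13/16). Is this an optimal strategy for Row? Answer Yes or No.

Against C1 this mix gives (3/16)·5 + (13/16)·0 = 15/16.
Against C2 this mix gives (3/16)·(-8) + (13/16)·3 = 15/16.
Against C3 this mix gives (3/16)·10 + (13/16)·1 = 43/16.
All of Column's active replies (C1, C2) yield 15/16, and no column does worse for Row. The mix makes Column indifferent and guarantees 15/16, so it is optimal.

Yes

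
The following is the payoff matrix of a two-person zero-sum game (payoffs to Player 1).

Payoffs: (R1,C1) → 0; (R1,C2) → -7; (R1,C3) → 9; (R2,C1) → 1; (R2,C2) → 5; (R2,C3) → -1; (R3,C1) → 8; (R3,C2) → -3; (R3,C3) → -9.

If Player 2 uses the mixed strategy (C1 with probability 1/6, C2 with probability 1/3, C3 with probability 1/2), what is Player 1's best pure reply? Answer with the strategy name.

Expected payoff of R1: (1/6)·0 + (1/3)·(-7) + (1/2)·9 = 13/6.
Expected payoff of R2: (1/6)·1 + (1/3)·5 + (1/2)·(-1) = 4/3.
Expected payoff of R3: (1/6)·8 + (1/3)·(-3) + (1/2)·(-9) = -25/6.
The largest is 13/6, so Player 1's best response is R1.

R1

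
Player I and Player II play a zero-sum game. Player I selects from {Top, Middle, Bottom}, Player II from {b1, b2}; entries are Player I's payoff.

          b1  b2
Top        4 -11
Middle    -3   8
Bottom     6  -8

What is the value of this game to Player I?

Row minima: Top → -11, Middle → -3, Bottom → -8; maximin = -3.
Column maxima: b1 → 6, b2 → 8; minimax = 6.
-3 ≠ 6, so there is no saddle point; optimal play is mixed.
Top is strictly dominated by Bottom, so Player I never plays it.
On the remaining 2×2 (Middle, Bottom vs b1, b2):
Let Player I play Middle with probability p. Expected payoff against b1: (-3)p + 6(1−p) = −9p + 6; against b2: 8p + (-8)(1−p) = 16p − 8.
Setting these equal: −9p + 6 = 16p − 8 ⇒ −25p = -14 ⇒ p = 14/25, and the value is (-9)·(14/25) + 6 = 24/25.
For Player II: with q = P(b1), equating Middle's and Bottom's payoffs gives −11q + 8 = 14q − 8 ⇒ q = 16/25.

24/25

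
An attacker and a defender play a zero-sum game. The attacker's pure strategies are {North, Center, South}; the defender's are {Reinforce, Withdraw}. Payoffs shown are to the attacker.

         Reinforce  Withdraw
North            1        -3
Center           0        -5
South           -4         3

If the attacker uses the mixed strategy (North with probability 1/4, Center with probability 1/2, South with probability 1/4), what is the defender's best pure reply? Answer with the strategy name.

Withdraw

If the defender plays Reinforce, the attacker's expected payoff is (1/4)·1 + (1/2)·0 + (1/4)·(-4) = -3/4.
If the defender plays Withdraw, the attacker's expected payoff is (1/4)·(-3) + (1/2)·(-5) + (1/4)·3 = -5/2.
The defender minimizes the attacker's payoff; the smallest is -5/2, so the best response is Withdraw.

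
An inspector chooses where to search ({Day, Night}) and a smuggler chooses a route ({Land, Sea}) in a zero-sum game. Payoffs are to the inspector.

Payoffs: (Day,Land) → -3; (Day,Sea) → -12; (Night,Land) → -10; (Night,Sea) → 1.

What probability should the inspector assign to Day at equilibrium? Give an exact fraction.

11/20

Row minima: Day → -12, Night → -10; maximin = -10.
Column maxima: Land → -3, Sea → 1; minimax = -3.
-10 ≠ -3, so there is no saddle point; optimal play is mixed.
Let the inspector play Day with probability p. Expected payoff against Land: (-3)p + (-10)(1−p) = 7p − 10; against Sea: (-12)p + 1(1−p) = −13p + 1.
Setting these equal: 7p − 10 = −13p + 1 ⇒ 20p = 11 ⇒ p = 11/20, and the value is (7)·(11/20) − 10 = -123/20.
For the smuggler: with q = P(Land), equating Day's and Night's payoffs gives 9q − 12 = −11q + 1 ⇒ q = 13/20.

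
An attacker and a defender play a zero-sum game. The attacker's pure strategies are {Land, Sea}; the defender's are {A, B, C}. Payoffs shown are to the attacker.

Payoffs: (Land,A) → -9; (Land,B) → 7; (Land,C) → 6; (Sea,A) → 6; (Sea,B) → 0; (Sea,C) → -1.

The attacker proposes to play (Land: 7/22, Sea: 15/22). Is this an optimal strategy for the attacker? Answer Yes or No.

Against A this mix gives (7/22)·(-9) + (15/22)·6 = 27/22.
Against B this mix gives (7/22)·7 + (15/22)·0 = 49/22.
Against C this mix gives (7/22)·6 + (15/22)·(-1) = 27/22.
All of the defender's active replies (A, C) yield 27/22, and no column does worse for the attacker. The mix makes the defender indifferent and guarantees 27/22, so it is optimal.

Yes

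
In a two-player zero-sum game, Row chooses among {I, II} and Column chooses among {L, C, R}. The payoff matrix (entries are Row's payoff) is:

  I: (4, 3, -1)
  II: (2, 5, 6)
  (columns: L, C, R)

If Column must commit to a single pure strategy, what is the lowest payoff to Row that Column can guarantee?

Column maxima: L → 4, C → 5, R → 6.
The smallest of these is 4.

4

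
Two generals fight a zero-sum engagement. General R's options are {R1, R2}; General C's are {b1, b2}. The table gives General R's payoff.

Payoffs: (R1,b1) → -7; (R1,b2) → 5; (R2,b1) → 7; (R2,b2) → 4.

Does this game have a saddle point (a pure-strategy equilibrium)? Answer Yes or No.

No

Row minima: R1 → -7, R2 → 4; maximin = 4.
Column maxima: b1 → 7, b2 → 5; minimax = 5.
4 ≠ 5, so no pure-strategy equilibrium exists.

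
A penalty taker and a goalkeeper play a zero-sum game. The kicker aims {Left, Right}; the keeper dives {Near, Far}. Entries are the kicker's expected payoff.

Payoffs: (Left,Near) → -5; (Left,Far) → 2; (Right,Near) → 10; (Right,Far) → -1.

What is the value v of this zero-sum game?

Row minima: Left → -5, Right → -1; maximin = -1.
Column maxima: Near → 10, Far → 2; minimax = 2.
-1 ≠ 2, so there is no saddle point; optimal play is mixed.
Let the kicker play Left with probability p. Expected payoff against Near: (-5)p + 10(1−p) = −15p + 10; against Far: 2p + (-1)(1−p) = 3p − 1.
Setting these equal: −15p + 10 = 3p − 1 ⇒ −18p = -11 ⇒ p = 11/18, and the value is (-15)·(11/18) + 10 = 5/6.
For the keeper: with q = P(Near), equating Left's and Right's payoffs gives −7q + 2 = 11q − 1 ⇒ q = 1/6.

5/6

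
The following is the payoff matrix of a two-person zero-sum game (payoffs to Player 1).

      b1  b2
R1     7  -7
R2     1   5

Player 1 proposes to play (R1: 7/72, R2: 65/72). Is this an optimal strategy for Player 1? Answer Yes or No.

Against b1 this mix gives (7/72)·7 + (65/72)·1 = 19/12.
Against b2 this mix gives (7/72)·(-7) + (65/72)·5 = 23/6.
Player 2 will play b1, holding Player 1 to 19/12. Shifting weight toward the row that does better against b1 would raise this floor (the equalizing mix achieves 7/3 against both b1 and b2), so the proposed strategy is not optimal.

No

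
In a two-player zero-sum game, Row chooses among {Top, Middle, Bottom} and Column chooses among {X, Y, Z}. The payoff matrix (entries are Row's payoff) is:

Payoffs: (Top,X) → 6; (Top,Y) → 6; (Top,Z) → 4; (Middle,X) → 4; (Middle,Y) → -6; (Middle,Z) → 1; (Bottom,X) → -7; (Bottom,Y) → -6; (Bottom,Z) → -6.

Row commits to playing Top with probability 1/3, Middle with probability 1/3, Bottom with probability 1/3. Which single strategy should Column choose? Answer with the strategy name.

If Column plays X, Row's expected payoff is (1/3)·6 + (1/3)·4 + (1/3)·(-7) = 1.
If Column plays Y, Row's expected payoff is (1/3)·6 + (1/3)·(-6) + (1/3)·(-6) = -2.
If Column plays Z, Row's expected payoff is (1/3)·4 + (1/3)·1 + (1/3)·(-6) = -1/3.
Column minimizes Row's payoff; the smallest is -2, so the best response is Y.

Y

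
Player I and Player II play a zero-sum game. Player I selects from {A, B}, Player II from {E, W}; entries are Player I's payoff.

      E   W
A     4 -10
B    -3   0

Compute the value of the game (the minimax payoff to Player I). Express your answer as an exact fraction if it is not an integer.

-30/17

Row minima: A → -10, B → -3; maximin = -3.
Column maxima: E → 4, W → 0; minimax = 0.
-3 ≠ 0, so there is no saddle point; optimal play is mixed.
Let Player I play A with probability p. Expected payoff against E: 4p + (-3)(1−p) = 7p − 3; against W: (-10)p + 0(1−p) = −10p.
Setting these equal: 7p − 3 = −10p ⇒ 17p = 3 ⇒ p = 3/17, and the value is (7)·(3/17) − 3 = -30/17.
For Player II: with q = P(E), equating A's and B's payoffs gives 14q − 10 = −3q ⇒ q = 10/17.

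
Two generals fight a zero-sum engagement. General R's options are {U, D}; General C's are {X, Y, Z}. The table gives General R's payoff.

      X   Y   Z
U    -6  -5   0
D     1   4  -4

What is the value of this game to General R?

Row minima: U → -6, D → -4; maximin = -4.
Column maxima: X → 1, Y → 4, Z → 0; minimax = 0.
-4 ≠ 0, so there is no saddle point; optimal play is mixed.
Y is strictly dominated by X (it gives General R strictly more in every row), so General C never plays it.
On the remaining 2×2 (U, D vs X, Z):
Let General R play U with probability p. Expected payoff against X: (-6)p + 1(1−p) = −7p + 1; against Z: 0p + (-4)(1−p) = 4p − 4.
Setting these equal: −7p + 1 = 4p − 4 ⇒ −11p = -5 ⇒ p = 5/11, and the value is (-7)·(5/11) + 1 = -24/11.
For General C: with q = P(X), equating U's and D's payoffs gives −6q = 5q − 4 ⇒ q = 4/11.

-24/11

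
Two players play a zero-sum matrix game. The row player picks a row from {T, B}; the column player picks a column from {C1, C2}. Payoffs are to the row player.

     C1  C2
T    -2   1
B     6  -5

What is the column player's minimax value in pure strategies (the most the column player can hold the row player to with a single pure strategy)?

Column maxima: C1 → 6, C2 → 1.
The smallest of these is 1.

1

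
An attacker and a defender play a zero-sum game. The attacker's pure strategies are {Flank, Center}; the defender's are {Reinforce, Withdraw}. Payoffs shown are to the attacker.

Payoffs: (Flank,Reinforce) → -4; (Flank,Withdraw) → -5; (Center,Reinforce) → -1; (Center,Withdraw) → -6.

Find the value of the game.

Row minima: Flank → -5, Center → -6; maximin = -5.
Column maxima: Reinforce → -1, Withdraw → -5; minimax = -5.
Since maximin = minimax = -5, there is a saddle point and the value is -5.

-5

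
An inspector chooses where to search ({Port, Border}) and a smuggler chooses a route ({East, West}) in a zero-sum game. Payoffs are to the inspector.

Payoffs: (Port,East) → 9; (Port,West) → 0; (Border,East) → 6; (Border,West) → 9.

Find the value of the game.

27/4

Row minima: Port → 0, Border → 6; maximin = 6.
Column maxima: East → 9, West → 9; minimax = 9.
6 ≠ 9, so there is no saddle point; optimal play is mixed.
Let the inspector play Port with probability p. Expected payoff against East: 9p + 6(1−p) = 3p + 6; against West: 0p + 9(1−p) = −9p + 9.
Setting these equal: 3p + 6 = −9p + 9 ⇒ 12p = 3 ⇒ p = 1/4, and the value is (3)·(1/4) + 6 = 27/4.
For the smuggler: with q = P(East), equating Port's and Border's payoffs gives 9q = −3q + 9 ⇒ q = 3/4.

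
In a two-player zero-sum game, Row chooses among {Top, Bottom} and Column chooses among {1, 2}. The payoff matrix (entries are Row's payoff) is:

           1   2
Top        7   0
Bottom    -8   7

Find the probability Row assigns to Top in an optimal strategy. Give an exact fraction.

15/22

Row minima: Top → 0, Bottom → -8; maximin = 0.
Column maxima: 1 → 7, 2 → 7; minimax = 7.
0 ≠ 7, so there is no saddle point; optimal play is mixed.
Let Row play Top with probability p. Expected payoff against 1: 7p + (-8)(1−p) = 15p − 8; against 2: 0p + 7(1−p) = −7p + 7.
Setting these equal: 15p − 8 = −7p + 7 ⇒ 22p = 15 ⇒ p = 15/22, and the value is (15)·(15/22) − 8 = 49/22.
For Column: with q = P(1), equating Top's and Bottom's payoffs gives 7q = −15q + 7 ⇒ q = 7/22.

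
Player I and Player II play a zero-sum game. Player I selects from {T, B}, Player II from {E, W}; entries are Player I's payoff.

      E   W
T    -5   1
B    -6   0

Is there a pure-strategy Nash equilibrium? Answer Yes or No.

Yes

Row minima: T → -5, B → -6; maximin = -5.
Column maxima: E → -5, W → 1; minimax = -5.
maximin = minimax = -5, so a saddle point exists.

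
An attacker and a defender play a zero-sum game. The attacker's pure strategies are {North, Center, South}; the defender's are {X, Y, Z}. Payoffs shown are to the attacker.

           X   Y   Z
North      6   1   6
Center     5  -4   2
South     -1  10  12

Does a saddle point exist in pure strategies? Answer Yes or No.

No

Row minima: North → 1, Center → -4, South → -1; maximin = 1.
Column maxima: X → 6, Y → 10, Z → 12; minimax = 6.
1 ≠ 6, so no pure-strategy equilibrium exists.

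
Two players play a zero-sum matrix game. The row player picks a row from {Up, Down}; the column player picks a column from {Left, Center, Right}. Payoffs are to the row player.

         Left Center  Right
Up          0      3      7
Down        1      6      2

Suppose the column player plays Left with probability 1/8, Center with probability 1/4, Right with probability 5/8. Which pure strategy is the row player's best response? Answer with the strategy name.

Expected payoff of Up: (1/8)·0 + (1/4)·3 + (5/8)·7 = 41/8.
Expected payoff of Down: (1/8)·1 + (1/4)·6 + (5/8)·2 = 23/8.
The largest is 41/8, so the row player's best response is Up.

Up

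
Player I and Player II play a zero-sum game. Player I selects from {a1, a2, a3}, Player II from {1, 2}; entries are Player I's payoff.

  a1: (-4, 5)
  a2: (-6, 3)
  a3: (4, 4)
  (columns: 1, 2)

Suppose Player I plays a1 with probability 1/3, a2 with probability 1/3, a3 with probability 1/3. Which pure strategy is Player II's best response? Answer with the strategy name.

If Player II plays 1, Player I's expected payoff is (1/3)·(-4) + (1/3)·(-6) + (1/3)·4 = -2.
If Player II plays 2, Player I's expected payoff is (1/3)·5 + (1/3)·3 + (1/3)·4 = 4.
Player II minimizes Player I's payoff; the smallest is -2, so the best response is 1.

1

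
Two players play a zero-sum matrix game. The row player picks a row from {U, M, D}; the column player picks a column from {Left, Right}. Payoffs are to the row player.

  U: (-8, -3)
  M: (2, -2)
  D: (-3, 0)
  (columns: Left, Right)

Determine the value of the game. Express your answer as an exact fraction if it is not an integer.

-6/7

Row minima: U → -8, M → -2, D → -3; maximin = -2.
Column maxima: Left → 2, Right → 0; minimax = 0.
-2 ≠ 0, so there is no saddle point; optimal play is mixed.
U is strictly dominated by M, so the row player never plays it.
On the remaining 2×2 (M, D vs Left, Right):
Let the row player play M with probability p. Expected payoff against Left: 2p + (-3)(1−p) = 5p − 3; against Right: (-2)p + 0(1−p) = −2p.
Setting these equal: 5p − 3 = −2p ⇒ 7p = 3 ⇒ p = 3/7, and the value is (5)·(3/7) − 3 = -6/7.
For the column player: with q = P(Left), equating M's and D's payoffs gives 4q − 2 = −3q ⇒ q = 2/7.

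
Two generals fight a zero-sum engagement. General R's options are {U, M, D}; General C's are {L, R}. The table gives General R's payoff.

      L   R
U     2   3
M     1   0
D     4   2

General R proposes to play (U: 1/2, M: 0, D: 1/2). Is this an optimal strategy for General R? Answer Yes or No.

Against L this mix gives (1/2)·2 + (1/2)·4 = 3.
Against R this mix gives (1/2)·3 + (1/2)·2 = 5/2.
General C will play R, holding General R to 5/2. Shifting weight toward the row that does better against R would raise this floor (the equalizing mix achieves 8/3 against both R and L), so the proposed strategy is not optimal.

No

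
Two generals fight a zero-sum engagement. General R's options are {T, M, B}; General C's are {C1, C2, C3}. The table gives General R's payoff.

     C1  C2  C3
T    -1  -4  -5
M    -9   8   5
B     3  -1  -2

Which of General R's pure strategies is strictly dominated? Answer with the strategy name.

T

B gives a strictly higher payoff than T against every column: 3 > -1, -1 > -4, -2 > -5.
So T is strictly dominated and General R never plays it.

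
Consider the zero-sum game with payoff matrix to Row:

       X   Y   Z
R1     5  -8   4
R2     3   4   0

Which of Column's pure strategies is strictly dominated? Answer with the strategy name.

Z holds Row's payoff strictly below X in every row: 4 < 5, 0 < 3.
So X is strictly dominated for Column.

X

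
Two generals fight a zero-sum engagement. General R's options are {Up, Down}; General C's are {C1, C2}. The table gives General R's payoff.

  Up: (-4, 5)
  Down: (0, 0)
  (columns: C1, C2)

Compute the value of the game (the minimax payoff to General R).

0

Row minima: Up → -4, Down → 0; maximin = 0.
Column maxima: C1 → 0, C2 → 5; minimax = 0.
Since maximin = minimax = 0, there is a saddle point and the value is 0.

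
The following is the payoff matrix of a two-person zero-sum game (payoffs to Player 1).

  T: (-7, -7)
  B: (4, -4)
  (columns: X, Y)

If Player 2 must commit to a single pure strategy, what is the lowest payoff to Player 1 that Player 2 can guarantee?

Column maxima: X → 4, Y → -4.
The smallest of these is -4.

-4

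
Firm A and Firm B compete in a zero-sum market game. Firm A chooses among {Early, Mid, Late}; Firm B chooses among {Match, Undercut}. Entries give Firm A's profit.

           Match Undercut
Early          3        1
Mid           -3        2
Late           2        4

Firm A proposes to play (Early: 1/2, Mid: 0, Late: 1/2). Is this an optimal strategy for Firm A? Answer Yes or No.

Against Match this mix gives (1/2)·3 + (1/2)·2 = 5/2.
Against Undercut this mix gives (1/2)·1 + (1/2)·4 = 5/2.
All of Firm B's active replies (Match, Undercut) yield 5/2, and no column does worse for Firm A. The mix makes Firm B indifferent and guarantees 5/2, so it is optimal.

Yes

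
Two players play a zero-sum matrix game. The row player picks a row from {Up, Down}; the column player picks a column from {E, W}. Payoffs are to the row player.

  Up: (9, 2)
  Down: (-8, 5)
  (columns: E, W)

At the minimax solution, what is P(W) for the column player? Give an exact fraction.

17/20

Row minima: Up → 2, Down → -8; maximin = 2.
Column maxima: E → 9, W → 5; minimax = 5.
2 ≠ 5, so there is no saddle point; optimal play is mixed.
Let the row player play Up with probability p. Expected payoff against E: 9p + (-8)(1−p) = 17p − 8; against W: 2p + 5(1−p) = −3p + 5.
Setting these equal: 17p − 8 = −3p + 5 ⇒ 20p = 13 ⇒ p = 13/20, and the value is (17)·(13/20) − 8 = 61/20.
For the column player: with q = P(E), equating Up's and Down's payoffs gives 7q + 2 = −13q + 5 ⇒ q = 3/20.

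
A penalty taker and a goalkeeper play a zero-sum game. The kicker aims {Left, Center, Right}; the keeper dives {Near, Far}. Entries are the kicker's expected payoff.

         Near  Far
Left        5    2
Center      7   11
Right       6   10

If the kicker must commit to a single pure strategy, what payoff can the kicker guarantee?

Row minima: Left → 2, Center → 7, Right → 6.
The best of these is 7.

7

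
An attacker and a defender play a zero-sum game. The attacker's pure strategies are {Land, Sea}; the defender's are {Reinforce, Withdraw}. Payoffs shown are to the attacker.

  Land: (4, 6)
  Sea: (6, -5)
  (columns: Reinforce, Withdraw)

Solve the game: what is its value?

56/13

Row minima: Land → 4, Sea → -5; maximin = 4.
Column maxima: Reinforce → 6, Withdraw → 6; minimax = 6.
4 ≠ 6, so there is no saddle point; optimal play is mixed.
Let the attacker play Land with probability p. Expected payoff against Reinforce: 4p + 6(1−p) = −2p + 6; against Withdraw: 6p + (-5)(1−p) = 11p − 5.
Setting these equal: −2p + 6 = 11p − 5 ⇒ −13p = -11 ⇒ p = 11/13, and the value is (-2)·(11/13) + 6 = 56/13.
For the defender: with q = P(Reinforce), equating Land's and Sea's payoffs gives −2q + 6 = 11q − 5 ⇒ q = 11/13.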